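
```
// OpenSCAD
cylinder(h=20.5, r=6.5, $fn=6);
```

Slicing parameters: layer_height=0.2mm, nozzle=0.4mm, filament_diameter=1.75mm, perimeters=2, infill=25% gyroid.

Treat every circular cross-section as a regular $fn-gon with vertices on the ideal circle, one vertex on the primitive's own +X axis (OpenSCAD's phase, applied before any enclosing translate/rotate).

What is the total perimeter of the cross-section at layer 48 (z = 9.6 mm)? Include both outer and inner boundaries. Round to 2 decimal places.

At z = 9.6 mm: the cylinder: section is a regular 6-gon, circumradius r=6.5 (perimeter = 2·6·6.500·sin(180°/6) = 39.00 mm). Overall, the cross-section is a single solid region. Total boundary length (outer) = 39.00 mm.

39.00 mm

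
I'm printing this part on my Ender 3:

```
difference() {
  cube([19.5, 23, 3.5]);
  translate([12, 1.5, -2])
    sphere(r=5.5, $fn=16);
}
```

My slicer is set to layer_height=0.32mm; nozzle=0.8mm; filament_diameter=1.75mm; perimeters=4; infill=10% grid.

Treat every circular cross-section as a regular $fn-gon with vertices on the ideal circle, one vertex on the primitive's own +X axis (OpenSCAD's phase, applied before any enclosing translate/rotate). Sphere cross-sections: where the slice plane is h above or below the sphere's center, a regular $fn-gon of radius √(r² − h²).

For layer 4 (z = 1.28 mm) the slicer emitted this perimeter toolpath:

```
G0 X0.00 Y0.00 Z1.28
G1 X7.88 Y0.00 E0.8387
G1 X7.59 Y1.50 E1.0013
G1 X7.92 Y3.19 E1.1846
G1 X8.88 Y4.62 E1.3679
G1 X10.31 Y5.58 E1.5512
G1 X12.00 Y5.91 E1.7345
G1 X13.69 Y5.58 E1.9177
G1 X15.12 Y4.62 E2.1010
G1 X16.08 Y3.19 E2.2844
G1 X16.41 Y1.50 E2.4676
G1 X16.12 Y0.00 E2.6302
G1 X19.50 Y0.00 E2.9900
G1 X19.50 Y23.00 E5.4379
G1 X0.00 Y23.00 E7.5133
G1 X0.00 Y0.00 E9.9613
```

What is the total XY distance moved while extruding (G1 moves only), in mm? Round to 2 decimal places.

93.59 mm

Sum the Euclidean lengths of each G1 segment: total = 93.59 mm.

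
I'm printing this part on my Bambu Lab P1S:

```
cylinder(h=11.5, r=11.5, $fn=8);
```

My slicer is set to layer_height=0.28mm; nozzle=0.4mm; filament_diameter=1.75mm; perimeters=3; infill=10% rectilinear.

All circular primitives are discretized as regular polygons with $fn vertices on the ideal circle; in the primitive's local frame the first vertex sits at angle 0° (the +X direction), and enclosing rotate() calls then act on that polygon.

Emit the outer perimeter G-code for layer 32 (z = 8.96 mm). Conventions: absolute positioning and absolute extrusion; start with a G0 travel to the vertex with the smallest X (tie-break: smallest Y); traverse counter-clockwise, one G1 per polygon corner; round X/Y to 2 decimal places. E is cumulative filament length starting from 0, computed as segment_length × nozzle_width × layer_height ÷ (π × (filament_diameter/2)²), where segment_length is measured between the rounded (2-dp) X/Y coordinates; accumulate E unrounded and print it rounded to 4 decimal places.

At z = 8.96 mm: the r=11.5 cylinder contributes a regular 8-gon of circumradius 11.5. The outline is a single polygon with 8 vertices. Extrusion per mm of travel: 0.4 × 0.28 / (π × 0.875²) = 0.046564. Accumulating E over each segment gives final E = 3.2784.

G0 X-11.50 Y0.00 Z8.96
G1 X-8.13 Y-8.13 E0.4098
G1 X0.00 Y-11.50 E0.8196
G1 X8.13 Y-8.13 E1.2294
G1 X11.50 Y0.00 E1.6392
G1 X8.13 Y8.13 E2.0490
G1 X0.00 Y11.50 E2.4588
G1 X-8.13 Y8.13 E2.8686
G1 X-11.50 Y0.00 E3.2784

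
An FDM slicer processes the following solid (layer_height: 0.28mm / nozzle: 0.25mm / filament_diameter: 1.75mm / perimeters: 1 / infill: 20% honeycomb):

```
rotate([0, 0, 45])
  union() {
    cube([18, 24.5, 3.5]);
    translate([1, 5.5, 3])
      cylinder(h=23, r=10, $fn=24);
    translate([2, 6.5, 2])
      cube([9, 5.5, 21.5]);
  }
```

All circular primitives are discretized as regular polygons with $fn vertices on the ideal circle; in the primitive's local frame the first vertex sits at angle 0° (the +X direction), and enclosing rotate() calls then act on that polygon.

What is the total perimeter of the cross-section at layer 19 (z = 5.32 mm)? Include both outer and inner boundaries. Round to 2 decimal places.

At z = 5.32 mm: the cube is not intersected at this z (z outside [0, 3.5]); the cylinder at (1, 5.5): section is a regular 24-gon, circumradius r=10 (perimeter = 2·24·10.000·sin(180°/24) = 62.65 mm); the 9×5.5 cube at (2, 6.5) contributes its full rectangle (perimeter 29.00 mm); Merging all regions: the regions partially overlap (shared area 44.23 mm²), so the edge portions inside another operand are dropped and the merged outline is re-measured after clipping — boundary = 64.67 mm; (rotated 45° about Z; rotation is an isometry so areas/perimeters/island counts are preserved). Overall, the cross-section is a single solid region. Total boundary length (outer) = 64.67 mm.

64.67 mm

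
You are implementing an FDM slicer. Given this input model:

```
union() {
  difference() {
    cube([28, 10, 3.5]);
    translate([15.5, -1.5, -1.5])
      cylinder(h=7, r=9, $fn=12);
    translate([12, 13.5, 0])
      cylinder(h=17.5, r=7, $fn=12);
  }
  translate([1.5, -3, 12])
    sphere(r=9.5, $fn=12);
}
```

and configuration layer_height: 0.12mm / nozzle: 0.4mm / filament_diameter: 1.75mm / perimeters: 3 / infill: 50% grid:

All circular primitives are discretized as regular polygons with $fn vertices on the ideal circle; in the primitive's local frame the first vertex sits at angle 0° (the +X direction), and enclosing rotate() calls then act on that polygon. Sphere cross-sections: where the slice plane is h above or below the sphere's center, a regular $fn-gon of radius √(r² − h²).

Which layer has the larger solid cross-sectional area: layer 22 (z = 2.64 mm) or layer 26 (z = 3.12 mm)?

layer 26 (z = 3.12 mm)

Layer 22 (z = 2.64): the cube is present — its section is the full 28×10 rectangle (area 280.00 mm²); the r=9 cylinder at (15.5, -1.5) contributes a regular 12-gon of circumradius 9 (area = (12/2)·9.000²·sin(360°/12) = 243.00 mm²); the cylinder at (12, 13.5): section is a regular 12-gon, circumradius r=7 (area = (12/2)·7.000²·sin(360°/12) = 147.00 mm²); Subtracting the remaining from the first: starting from the 28×10 cube (280.00 mm²), the r=9 cylinder at (15.5, -1.5) partially overlaps it — only the 95.10 mm² overlap (of its 243.00 mm²) is removed, clipping the outline; the r=7 cylinder at (12, 13.5) partially overlaps it — only the 27.56 mm² overlap (of its 147.00 mm²) is removed, clipping the outline — area = 157.34 mm²; the r=9.5 sphere at (1.5, -3) contributes a regular 12-gon of circumradius √(9.5²−9.36²) = 1.625 (area = (12/2)·1.625²·sin(360°/12) = 7.92 mm²); Taking the union: the 2 present regions are separate (no shared area or edge), so areas and boundary lengths simply add and each stays a separate island — area = 165.26 mm². So its area = 165.26 mm². Layer 26 (z = 3.12): the 28×10 cube contributes its full rectangle (area 280.00 mm²); the r=9 cylinder at (15.5, -1.5) gives a regular 12-gon of circumradius 9 (constant along its height) (area = (12/2)·9.000²·sin(360°/12) = 243.00 mm²); the cylinder at (12, 13.5): section is a regular 12-gon, circumradius r=7 (area = (12/2)·7.000²·sin(360°/12) = 147.00 mm²); Subtracting the remaining from the first: starting from the 28×10 cube (280.00 mm²), the r=9 cylinder at (15.5, -1.5) partially overlaps it — only the 95.10 mm² overlap (of its 243.00 mm²) is removed, clipping the outline; the r=7 cylinder at (12, 13.5) partially overlaps it — only the 27.56 mm² overlap (of its 147.00 mm²) is removed, clipping the outline — area = 157.34 mm²; the r=9.5 sphere at (1.5, -3) slices to a regular 12-gon of circumradius 3.376 (√(r²−h²) with h=8.88 from center) (area = (12/2)·3.376²·sin(360°/12) = 34.19 mm²); Merging all regions: the regions partially overlap — summed areas 191.52 mm² minus the doubly-counted overlap 0.53 mm² gives 191.00 mm² — area = 191.00 mm². So its area = 191.00 mm². Layer 26 is larger (191.00 vs 165.26 mm²).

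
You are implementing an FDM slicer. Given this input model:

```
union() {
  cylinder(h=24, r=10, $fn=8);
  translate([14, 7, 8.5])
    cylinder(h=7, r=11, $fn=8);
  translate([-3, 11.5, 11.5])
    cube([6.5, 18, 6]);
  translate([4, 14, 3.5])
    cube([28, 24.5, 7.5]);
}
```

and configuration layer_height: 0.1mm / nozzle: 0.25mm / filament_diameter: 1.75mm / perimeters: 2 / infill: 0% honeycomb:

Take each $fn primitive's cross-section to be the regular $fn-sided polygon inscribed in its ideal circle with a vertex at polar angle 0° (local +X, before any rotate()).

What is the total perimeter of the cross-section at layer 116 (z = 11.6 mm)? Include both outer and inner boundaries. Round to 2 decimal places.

At z = 11.6 mm: the r=10 cylinder contributes a regular 8-gon of circumradius 10 (perimeter = 2·8·10.000·sin(180°/8) = 61.23 mm); the r=11 cylinder at (14, 7) gives a regular 8-gon of circumradius 11 (constant along its height) (perimeter = 2·8·11.000·sin(180°/8) = 67.35 mm); the cube at (-3, 11.5) is present — its section is the full 6.5×18 rectangle (perimeter 49.00 mm); the cube at (4, 14) is not intersected at this z (z outside [3.5, 11]); Merging all regions: the regions partially overlap (shared area 36.93 mm²), so the edge portions inside another operand are dropped and the merged outline is re-measured after clipping — boundary = 150.79 mm. Overall, the cross-section has 2 separate islands. Total boundary length (outer) = 150.79 mm.

150.79 mm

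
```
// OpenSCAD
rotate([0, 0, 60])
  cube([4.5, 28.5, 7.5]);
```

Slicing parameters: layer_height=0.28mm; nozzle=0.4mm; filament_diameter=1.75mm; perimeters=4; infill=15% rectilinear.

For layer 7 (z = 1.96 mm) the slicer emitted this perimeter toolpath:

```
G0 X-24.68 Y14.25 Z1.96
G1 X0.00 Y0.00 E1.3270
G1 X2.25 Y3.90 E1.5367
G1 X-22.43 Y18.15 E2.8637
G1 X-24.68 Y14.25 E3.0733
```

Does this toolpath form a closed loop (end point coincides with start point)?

Start point (G0): (-24.68, 14.25). End point (last G1): the path returns to the start — closed.

yes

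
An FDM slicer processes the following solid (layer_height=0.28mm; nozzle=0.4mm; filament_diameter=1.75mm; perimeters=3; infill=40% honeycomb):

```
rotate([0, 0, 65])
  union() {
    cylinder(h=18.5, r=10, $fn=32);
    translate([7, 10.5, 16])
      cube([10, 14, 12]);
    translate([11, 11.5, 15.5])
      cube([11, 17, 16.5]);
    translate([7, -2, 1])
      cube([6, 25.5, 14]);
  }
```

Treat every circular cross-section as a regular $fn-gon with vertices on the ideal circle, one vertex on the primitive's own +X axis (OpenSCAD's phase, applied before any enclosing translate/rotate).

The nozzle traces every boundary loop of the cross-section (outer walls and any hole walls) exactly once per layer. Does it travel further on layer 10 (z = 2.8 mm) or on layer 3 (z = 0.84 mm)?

Layer 10 (z = 2.8): the r=10 cylinder gives a regular 32-gon of circumradius 10 (constant along its height) (perimeter = 2·32·10.000·sin(180°/32) = 62.73 mm); the cube at (7, 10.5) is not intersected at this z (z outside [16, 28]); the cube at (11, 11.5) is absent (z outside [15.5, 32]); the cube at (7, -2) (footprint 6×25.5) is included at this height (perimeter 63.00 mm); Combining (union): the regions partially overlap (shared area 20.33 mm²), so the edge portions inside another operand are dropped and the merged outline is re-measured after clipping — boundary = 103.86 mm; (rotated 65° about Z; rotation is an isometry so areas/perimeters/island counts are preserved). So its perimeter = 103.86 mm. Layer 3 (z = 0.84): the r=10 cylinder contributes a regular 32-gon of circumradius 10 (perimeter = 2·32·10.000·sin(180°/32) = 62.73 mm); the cube at (7, 10.5) is absent (z outside [16, 28]); the cube at (11, 11.5) does not reach this height (z outside [15.5, 32]); the cube at (7, -2) is not intersected at this z (z outside [1, 15]); Taking the union: only the r=10 cylinder is present, so the union is just that shape — boundary = 62.73 mm; (whole slice rotated 65° about Z — lengths, areas and connectivity unchanged). So its perimeter = 62.73 mm. Layer 10 is larger (103.86 vs 62.73 mm).

layer 10 (z = 2.8 mm)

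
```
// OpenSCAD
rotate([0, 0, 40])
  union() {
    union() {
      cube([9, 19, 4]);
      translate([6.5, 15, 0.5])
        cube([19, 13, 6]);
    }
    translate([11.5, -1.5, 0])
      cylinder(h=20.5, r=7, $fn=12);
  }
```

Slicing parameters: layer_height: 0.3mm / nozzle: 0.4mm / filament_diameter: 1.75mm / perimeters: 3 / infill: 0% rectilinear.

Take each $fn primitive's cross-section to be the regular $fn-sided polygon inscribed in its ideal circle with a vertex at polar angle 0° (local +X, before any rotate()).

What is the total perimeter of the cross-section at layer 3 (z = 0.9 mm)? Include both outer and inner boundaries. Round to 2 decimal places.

134.82 mm

At z = 0.9 mm: the cube (footprint 9×19) is included at this height (perimeter 56.00 mm); the 19×13 cube at (6.5, 15) contributes its full rectangle (perimeter 64.00 mm); Taking the union: the regions partially overlap (shared area 10.00 mm²), so the edge portions inside another operand are dropped and the merged outline is re-measured after clipping — boundary = 107.00 mm; the cylinder at (11.5, -1.5): section is a regular 12-gon, circumradius r=7 (perimeter = 2·12·7.000·sin(180°/12) = 43.48 mm); Combining (union): the regions partially overlap (shared area 13.64 mm²), so the edge portions inside another operand are dropped and the merged outline is re-measured after clipping — boundary = 134.82 mm; (rotated 40° about Z; rotation is an isometry so areas/perimeters/island counts are preserved). Overall, the cross-section is a single solid region. Total boundary length (outer) = 134.82 mm.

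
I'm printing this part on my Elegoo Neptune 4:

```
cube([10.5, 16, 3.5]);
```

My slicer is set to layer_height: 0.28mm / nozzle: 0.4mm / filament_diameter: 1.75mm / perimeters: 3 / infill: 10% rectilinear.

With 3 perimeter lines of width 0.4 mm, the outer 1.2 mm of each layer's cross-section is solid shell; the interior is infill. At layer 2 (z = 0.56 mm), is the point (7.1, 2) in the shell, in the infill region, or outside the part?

infill

At z = 0.56 mm: the cube (footprint 10.5×16) is included at this height. Overall, the cross-section is a single solid region. The nearest boundary edge runs (0.00, 0.00)→(10.50, 0.00); distance from the point to it = 2.00 mm. The point is inside the cross-section and 2.00 mm from the nearest boundary — more than the 1.2 mm shell width (3 × 0.4), so it's in the infill interior.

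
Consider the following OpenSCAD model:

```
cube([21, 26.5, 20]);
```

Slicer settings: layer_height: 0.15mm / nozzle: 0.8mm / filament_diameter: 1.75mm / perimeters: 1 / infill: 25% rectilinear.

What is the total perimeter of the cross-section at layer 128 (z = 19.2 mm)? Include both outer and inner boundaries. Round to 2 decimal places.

95.00 mm

At z = 19.2 mm: the 21×26.5 cube contributes its full rectangle (perimeter 95.00 mm). Overall, the cross-section is a single solid region. Total boundary length (outer) = 95.00 mm.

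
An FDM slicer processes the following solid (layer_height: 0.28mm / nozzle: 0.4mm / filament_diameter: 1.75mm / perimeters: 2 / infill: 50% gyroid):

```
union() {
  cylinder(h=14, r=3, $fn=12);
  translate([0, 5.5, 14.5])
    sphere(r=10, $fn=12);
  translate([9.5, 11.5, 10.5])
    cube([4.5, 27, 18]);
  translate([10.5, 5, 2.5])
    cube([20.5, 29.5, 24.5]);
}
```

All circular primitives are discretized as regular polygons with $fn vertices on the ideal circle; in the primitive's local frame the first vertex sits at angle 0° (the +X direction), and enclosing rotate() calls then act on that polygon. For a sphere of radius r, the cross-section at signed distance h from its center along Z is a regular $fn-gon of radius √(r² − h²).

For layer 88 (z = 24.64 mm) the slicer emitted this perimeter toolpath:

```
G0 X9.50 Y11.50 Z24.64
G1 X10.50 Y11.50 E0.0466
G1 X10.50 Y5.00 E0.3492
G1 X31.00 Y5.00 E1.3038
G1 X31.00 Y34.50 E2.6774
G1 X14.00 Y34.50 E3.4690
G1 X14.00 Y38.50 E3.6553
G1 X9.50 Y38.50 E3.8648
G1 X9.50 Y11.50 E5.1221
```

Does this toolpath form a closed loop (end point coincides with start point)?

yes

Start point (G0): (9.50, 11.50). End point (last G1): the path returns to the start — closed.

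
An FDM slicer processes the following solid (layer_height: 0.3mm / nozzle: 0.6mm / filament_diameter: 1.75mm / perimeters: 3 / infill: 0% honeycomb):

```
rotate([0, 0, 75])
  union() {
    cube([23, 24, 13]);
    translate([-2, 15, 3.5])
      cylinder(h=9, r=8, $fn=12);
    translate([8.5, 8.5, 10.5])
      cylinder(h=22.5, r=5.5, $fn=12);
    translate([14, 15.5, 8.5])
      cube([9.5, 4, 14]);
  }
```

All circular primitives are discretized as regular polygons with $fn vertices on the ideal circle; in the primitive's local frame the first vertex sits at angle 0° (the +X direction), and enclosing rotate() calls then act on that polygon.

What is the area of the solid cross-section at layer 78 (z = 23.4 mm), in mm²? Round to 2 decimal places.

90.75 mm²

At z = 23.4 mm: the cube is not intersected at this z (z outside [0, 13]); the cylinder at (-2, 15) is not intersected at this z (z outside [3.5, 12.5]); the r=5.5 cylinder at (8.5, 8.5) contributes a regular 12-gon of circumradius 5.5 (area = (12/2)·5.500²·sin(360°/12) = 90.75 mm²); the cube at (14, 15.5) is not intersected at this z (z outside [8.5, 22.5]); Merging all regions: only the r=5.5 cylinder at (8.5, 8.5) is present, so the union is just that shape — area = 90.75 mm²; (rotated 75° about Z; rotation is an isometry so areas/perimeters/island counts are preserved). Overall, the cross-section is a single solid region. Net area = 90.75 mm².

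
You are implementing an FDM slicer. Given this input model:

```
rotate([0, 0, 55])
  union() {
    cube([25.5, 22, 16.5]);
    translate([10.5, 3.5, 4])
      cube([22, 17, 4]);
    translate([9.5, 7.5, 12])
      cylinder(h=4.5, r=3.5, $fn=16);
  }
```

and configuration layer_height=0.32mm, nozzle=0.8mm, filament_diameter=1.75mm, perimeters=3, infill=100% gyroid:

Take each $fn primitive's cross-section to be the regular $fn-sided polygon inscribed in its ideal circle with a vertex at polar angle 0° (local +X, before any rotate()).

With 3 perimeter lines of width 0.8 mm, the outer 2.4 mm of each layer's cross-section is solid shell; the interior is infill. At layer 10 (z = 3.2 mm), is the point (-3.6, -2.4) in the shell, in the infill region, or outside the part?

At z = 3.2 mm: the 25.5×22 cube contributes its full rectangle; the cube at (10.5, 3.5) does not reach this height (z outside [4, 8]); the cylinder at (9.5, 7.5) is not intersected at this z (z outside [12, 16.5]); Taking the union: only the 25.5×22 cube is present, so the union is just that shape — 1 connected region; (rotated 55° about Z; rotation is an isometry so areas/perimeters/island counts are preserved). Overall, the cross-section is a single solid region. Undo the 55° rotation: the query point maps to (-4.031, 1.572) in the un-rotated model frame. The nearest boundary edge runs (0.00, 22.00)→(0.00, 0.00); distance from the point to it = 4.03 mm. The point is not inside any of the regions above, so it lies outside the cross-section (4.03 mm from the nearest boundary).

outside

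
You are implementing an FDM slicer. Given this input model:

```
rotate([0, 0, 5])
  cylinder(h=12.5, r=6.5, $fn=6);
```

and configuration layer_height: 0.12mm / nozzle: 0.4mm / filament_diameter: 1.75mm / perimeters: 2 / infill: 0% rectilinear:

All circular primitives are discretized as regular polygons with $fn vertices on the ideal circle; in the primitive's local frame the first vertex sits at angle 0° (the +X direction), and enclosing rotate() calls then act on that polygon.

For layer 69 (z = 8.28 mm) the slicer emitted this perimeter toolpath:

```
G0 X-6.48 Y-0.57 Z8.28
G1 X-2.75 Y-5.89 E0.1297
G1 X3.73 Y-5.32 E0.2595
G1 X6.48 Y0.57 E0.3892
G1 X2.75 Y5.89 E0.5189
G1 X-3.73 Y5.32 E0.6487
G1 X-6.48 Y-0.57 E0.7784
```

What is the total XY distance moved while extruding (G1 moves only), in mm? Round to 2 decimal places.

39.01 mm

Sum the Euclidean lengths of each G1 segment: total = 39.01 mm.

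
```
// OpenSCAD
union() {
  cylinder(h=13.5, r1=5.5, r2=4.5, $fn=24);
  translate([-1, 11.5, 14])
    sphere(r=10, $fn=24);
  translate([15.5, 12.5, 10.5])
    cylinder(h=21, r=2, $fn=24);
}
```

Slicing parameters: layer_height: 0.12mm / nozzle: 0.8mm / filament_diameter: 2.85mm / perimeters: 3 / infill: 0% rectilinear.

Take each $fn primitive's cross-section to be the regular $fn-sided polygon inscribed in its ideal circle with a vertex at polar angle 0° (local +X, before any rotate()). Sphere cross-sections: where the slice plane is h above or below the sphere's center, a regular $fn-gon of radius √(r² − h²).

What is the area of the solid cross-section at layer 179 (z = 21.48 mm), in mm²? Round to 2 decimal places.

149.23 mm²

At z = 21.48 mm: the cone is absent (z outside [0, 13.5]); the r=10 sphere at (-1, 11.5) contributes a regular 24-gon of circumradius √(10²−7.48²) = 6.637 (area = (24/2)·6.637²·sin(360°/24) = 136.81 mm²); the r=2 cylinder at (15.5, 12.5) gives a regular 24-gon of circumradius 2 (constant along its height) (area = (24/2)·2.000²·sin(360°/24) = 12.42 mm²); Combining (union): the 2 present regions are separate (no shared area or edge), so areas and boundary lengths simply add and each stays a separate island — area = 149.23 mm². Overall, the cross-section has 2 separate islands. Net area = 149.23 mm².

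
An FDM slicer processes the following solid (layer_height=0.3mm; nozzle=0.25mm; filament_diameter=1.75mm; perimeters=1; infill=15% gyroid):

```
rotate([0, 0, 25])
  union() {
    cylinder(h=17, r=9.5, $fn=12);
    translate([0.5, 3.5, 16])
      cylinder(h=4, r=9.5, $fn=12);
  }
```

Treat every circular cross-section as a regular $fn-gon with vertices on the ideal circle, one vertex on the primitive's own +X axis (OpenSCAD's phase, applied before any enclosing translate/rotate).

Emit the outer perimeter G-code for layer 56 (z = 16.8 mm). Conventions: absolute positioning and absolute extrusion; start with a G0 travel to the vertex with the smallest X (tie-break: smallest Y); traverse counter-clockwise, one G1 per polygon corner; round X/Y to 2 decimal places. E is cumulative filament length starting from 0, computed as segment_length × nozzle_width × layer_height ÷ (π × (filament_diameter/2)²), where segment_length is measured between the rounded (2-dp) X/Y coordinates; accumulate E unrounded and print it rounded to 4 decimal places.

G0 X-10.49 Y4.21 Z16.80
G1 X-9.64 Y-0.63 E0.1532
G1 X-9.09 Y-1.28 E0.1798
G1 X-8.61 Y-4.01 E0.2662
G1 X-5.45 Y-7.78 E0.4196
G1 X-0.83 Y-9.46 E0.5729
G1 X4.01 Y-8.61 E0.7261
G1 X7.78 Y-5.45 E0.8795
G1 X9.46 Y-0.83 E1.0328
G1 X8.61 Y4.01 E1.1860
G1 X8.07 Y4.66 E1.2124
G1 X7.58 Y7.40 E1.2992
G1 X4.42 Y11.17 E1.4525
G1 X-0.20 Y12.85 E1.6058
G1 X-5.04 Y11.99 E1.7591
G1 X-8.81 Y8.83 E1.9125
G1 X-10.49 Y4.21 E2.0658

At z = 16.8 mm: the r=9.5 cylinder contributes a regular 12-gon of circumradius 9.5; the cylinder at (0.5, 3.5): section is a regular 12-gon, circumradius r=9.5; Combining (union): the regions partially overlap (shared area 205.42 mm²), so overlapping operands fuse into one piece — 1 connected region; (rotated 25° about Z; rotation is an isometry so areas/perimeters/island counts are preserved). The outline is a single polygon with 16 vertices. Extrusion per mm of travel: 0.25 × 0.3 / (π × 0.875²) = 0.031181. Accumulating E over each segment gives final E = 2.0658.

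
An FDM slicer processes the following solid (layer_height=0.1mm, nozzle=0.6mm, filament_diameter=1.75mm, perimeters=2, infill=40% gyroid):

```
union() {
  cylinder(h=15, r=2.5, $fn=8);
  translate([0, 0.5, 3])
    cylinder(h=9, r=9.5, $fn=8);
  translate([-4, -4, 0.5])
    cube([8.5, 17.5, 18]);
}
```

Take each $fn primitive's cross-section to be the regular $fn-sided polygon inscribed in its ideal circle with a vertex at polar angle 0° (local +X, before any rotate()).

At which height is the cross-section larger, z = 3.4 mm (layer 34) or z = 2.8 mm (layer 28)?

Layer 34 (z = 3.4): the r=2.5 cylinder contributes a regular 8-gon of circumradius 2.5 (area = (8/2)·2.500²·sin(360°/8) = 17.68 mm²); the r=9.5 cylinder at (0, 0.5) gives a regular 8-gon of circumradius 9.5 (constant along its height) (area = (8/2)·9.500²·sin(360°/8) = 255.27 mm²); the cube at (-4, -4) is present — its section is the full 8.5×17.5 rectangle (area 148.75 mm²); Merging all regions: the regions partially overlap — summed areas 421.69 mm² minus the doubly-counted overlap 129.17 mm² gives 292.52 mm² — area = 292.52 mm². So its area = 292.52 mm². Layer 28 (z = 2.8): the r=2.5 cylinder contributes a regular 8-gon of circumradius 2.5 (area = (8/2)·2.500²·sin(360°/8) = 17.68 mm²); the cylinder at (0, 0.5) does not reach this height (z outside [3, 12]); the cube at (-4, -4) is present — its section is the full 8.5×17.5 rectangle (area 148.75 mm²); Combining (union): the r=2.5 cylinder lies entirely inside the 8.5×17.5 cube at (-4, -4), so the union is just the 8.5×17.5 cube at (-4, -4) — area = 148.75 mm². So its area = 148.75 mm². Layer 34 is larger (292.52 vs 148.75 mm²).

layer 34 (z = 3.4 mm)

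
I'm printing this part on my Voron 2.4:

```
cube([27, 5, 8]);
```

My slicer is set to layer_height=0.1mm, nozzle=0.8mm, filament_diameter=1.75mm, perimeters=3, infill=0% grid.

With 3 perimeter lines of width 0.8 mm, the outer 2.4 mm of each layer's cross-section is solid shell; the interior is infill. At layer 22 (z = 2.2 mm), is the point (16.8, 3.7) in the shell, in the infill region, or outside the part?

At z = 2.2 mm: the cube (footprint 27×5) is included at this height. Overall, the cross-section is a single solid region. The nearest boundary edge runs (27.00, 5.00)→(0.00, 5.00); distance from the point to it = 1.30 mm. The point is inside the cross-section, 1.30 mm from the nearest boundary — within the 2.4 mm shell band (3 × 0.8).

shell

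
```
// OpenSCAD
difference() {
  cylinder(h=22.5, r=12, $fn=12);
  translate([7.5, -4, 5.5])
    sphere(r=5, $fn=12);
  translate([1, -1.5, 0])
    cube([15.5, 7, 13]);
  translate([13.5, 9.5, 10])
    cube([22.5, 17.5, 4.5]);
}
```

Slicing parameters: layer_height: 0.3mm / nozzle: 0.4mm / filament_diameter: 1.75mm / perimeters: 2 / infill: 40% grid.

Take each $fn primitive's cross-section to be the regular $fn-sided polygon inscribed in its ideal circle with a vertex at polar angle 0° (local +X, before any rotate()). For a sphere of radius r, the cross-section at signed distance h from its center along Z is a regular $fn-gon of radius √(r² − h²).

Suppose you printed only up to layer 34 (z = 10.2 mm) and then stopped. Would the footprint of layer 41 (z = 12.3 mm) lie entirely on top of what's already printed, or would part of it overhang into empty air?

part overhangs

Compare the two slices. At z = 10.2: the cylinder: section is a regular 12-gon, circumradius r=12 (area = (12/2)·12.000²·sin(360°/12) = 432.00 mm²); the sphere at (7.5, -4): section is a regular 12-gon, circumradius = √(r²−h²) = √(5²−4.7²) = 1.706 (area = (12/2)·1.706²·sin(360°/12) = 8.73 mm²); the cube at (1, -1.5) is present — its section is the full 15.5×7 rectangle (area 108.50 mm²); the cube at (13.5, 9.5) (footprint 22.5×17.5) is included at this height (area 393.75 mm²); Taking the first minus the rest: starting from the r=12 cylinder (432.00 mm²), the r=5 sphere at (7.5, -4) lies wholly inside it (removes its full 8.73 mm² and its 10.60 mm outline becomes a hole wall); the 15.5×7 cube at (1, -1.5) partially overlaps it — only the 72.65 mm² overlap (of its 108.50 mm²) is removed, clipping the outline; the 22.5×17.5 cube at (13.5, 9.5) misses the remaining region (no effect) — area = 350.62 mm². At z = 12.3: the cylinder: section is a regular 12-gon, circumradius r=12 (area = (12/2)·12.000²·sin(360°/12) = 432.00 mm²); the sphere at (7.5, -4) is absent (|z−center|=6.800 > r=5); the 15.5×7 cube at (1, -1.5) contributes its full rectangle (area 108.50 mm²); the cube at (13.5, 9.5) is present — its section is the full 22.5×17.5 rectangle (area 393.75 mm²); After the difference (first − rest): starting from the r=12 cylinder (432.00 mm²), the 15.5×7 cube at (1, -1.5) partially overlaps it — only the 72.65 mm² overlap (of its 108.50 mm²) is removed, clipping the outline; the 22.5×17.5 cube at (13.5, 9.5) misses the remaining region (no effect) — area = 359.35 mm². Checking containment: at z = 12.3 the cross-section extends beyond the z = 10.2 cross-section by about 8.73 mm².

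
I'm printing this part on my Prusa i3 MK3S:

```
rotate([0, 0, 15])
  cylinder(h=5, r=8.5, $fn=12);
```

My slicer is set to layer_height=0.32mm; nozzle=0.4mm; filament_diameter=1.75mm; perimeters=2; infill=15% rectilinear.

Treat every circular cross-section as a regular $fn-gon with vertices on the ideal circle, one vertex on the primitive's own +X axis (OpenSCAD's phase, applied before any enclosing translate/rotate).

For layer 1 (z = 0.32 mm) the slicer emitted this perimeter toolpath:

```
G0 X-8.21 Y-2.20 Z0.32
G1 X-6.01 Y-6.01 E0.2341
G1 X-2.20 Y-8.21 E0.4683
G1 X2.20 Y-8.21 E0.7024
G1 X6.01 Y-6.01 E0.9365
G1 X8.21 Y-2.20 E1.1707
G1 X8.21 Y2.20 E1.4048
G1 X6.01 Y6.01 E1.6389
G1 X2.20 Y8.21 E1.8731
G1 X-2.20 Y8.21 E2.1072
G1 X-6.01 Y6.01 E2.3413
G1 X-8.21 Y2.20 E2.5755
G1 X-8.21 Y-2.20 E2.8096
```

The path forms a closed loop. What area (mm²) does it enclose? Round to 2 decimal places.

Apply the shoelace formula to the sequence of (X, Y) vertices; enclosed area = 216.73 mm².

216.73 mm²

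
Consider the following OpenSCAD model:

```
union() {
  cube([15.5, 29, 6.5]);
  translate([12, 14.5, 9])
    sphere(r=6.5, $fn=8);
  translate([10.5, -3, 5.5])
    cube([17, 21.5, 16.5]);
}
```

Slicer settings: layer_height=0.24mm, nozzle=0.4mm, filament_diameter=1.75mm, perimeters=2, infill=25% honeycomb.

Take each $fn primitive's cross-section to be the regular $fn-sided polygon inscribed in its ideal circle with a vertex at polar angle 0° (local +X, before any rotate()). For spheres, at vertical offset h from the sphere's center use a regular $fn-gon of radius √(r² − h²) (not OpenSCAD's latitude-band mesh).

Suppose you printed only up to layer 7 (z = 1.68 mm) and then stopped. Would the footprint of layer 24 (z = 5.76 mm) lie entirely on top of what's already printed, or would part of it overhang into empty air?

part overhangs

Compare the two slices. At z = 1.68: the cube (footprint 15.5×29) is included at this height (area 449.50 mm²); the sphere at (12, 14.5) does not reach this height (|z−center|=7.320 > r=6.5); the cube at (10.5, -3) is absent (z outside [5.5, 22]); Taking the union: only the 15.5×29 cube is present, so the union is just that shape — area = 449.50 mm². At z = 5.76: the cube (footprint 15.5×29) is included at this height (area 449.50 mm²); the r=6.5 sphere at (12, 14.5) contributes a regular 8-gon of circumradius √(6.5²−3.24²) = 5.635 (area = (8/2)·5.635²·sin(360°/8) = 89.81 mm²); the 17×21.5 cube at (10.5, -3) contributes its full rectangle (area 365.50 mm²); Taking the union: the regions partially overlap — summed areas 904.81 mm² minus the doubly-counted overlap 182.27 mm² gives 722.54 mm² — area = 722.54 mm². Checking containment: at z = 5.76 the cross-section extends beyond the z = 1.68 cross-section by about 273.04 mm².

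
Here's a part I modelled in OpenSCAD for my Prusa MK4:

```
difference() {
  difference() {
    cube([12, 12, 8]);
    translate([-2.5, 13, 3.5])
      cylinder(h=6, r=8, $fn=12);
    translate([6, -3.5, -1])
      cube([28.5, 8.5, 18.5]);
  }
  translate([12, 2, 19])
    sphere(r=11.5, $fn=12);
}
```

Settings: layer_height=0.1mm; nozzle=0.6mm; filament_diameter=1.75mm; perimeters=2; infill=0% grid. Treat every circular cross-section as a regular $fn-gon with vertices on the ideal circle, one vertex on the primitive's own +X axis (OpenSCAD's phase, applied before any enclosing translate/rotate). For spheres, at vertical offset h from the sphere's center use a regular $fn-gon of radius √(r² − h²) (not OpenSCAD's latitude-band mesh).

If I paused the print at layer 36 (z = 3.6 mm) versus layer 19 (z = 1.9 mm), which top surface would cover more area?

Layer 36 (z = 3.6): the cube (footprint 12×12) is included at this height (area 144.00 mm²); the r=8 cylinder at (-2.5, 13) contributes a regular 12-gon of circumradius 8 (area = (12/2)·8.000²·sin(360°/12) = 192.00 mm²); the 28.5×8.5 cube at (6, -3.5) contributes its full rectangle (area 242.25 mm²); Subtracting the remaining from the first: starting from the 12×12 cube (144.00 mm²), the r=8 cylinder at (-2.5, 13) partially overlaps it — only the 23.47 mm² overlap (of its 192.00 mm²) is removed, clipping the outline; the 28.5×8.5 cube at (6, -3.5) partially overlaps it — only the 30.00 mm² overlap (of its 242.25 mm²) is removed, clipping the outline — area = 90.53 mm²; the sphere at (12, 2) does not reach this height (|z−center|=15.400 > r=11.5); After the difference (first − rest): none of the subtracted shapes is present at this height, so the result so far is unchanged — area = 90.53 mm². So its area = 90.53 mm². Layer 19 (z = 1.9): the 12×12 cube contributes its full rectangle (area 144.00 mm²); the cylinder at (-2.5, 13) is not intersected at this z (z outside [3.5, 9.5]); the cube at (6, -3.5) (footprint 28.5×8.5) is included at this height (area 242.25 mm²); Subtracting the remaining from the first: starting from the 12×12 cube (144.00 mm²), the 28.5×8.5 cube at (6, -3.5) partially overlaps it — only the 30.00 mm² overlap (of its 242.25 mm²) is removed, clipping the outline — area = 114.00 mm²; the sphere at (12, 2) is absent (|z−center|=17.100 > r=11.5); Taking the first minus the rest: none of the subtracted shapes is present at this height, so the result so far is unchanged — area = 114.00 mm². So its area = 114.00 mm². Layer 19 is larger (114.00 vs 90.53 mm²).

layer 19 (z = 1.9 mm)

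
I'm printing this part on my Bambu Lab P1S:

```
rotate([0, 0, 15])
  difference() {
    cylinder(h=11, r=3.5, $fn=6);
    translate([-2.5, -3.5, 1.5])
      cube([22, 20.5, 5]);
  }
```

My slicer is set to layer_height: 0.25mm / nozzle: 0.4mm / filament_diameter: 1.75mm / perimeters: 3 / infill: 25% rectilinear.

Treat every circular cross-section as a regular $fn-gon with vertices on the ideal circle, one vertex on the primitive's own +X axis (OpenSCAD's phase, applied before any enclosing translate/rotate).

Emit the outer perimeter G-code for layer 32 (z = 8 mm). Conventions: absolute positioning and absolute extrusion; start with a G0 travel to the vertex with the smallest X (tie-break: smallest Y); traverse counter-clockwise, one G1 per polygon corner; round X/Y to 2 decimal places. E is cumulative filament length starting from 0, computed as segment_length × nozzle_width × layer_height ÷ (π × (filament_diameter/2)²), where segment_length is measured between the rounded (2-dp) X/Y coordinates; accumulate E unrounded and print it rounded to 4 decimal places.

At z = 8 mm: the r=3.5 cylinder contributes a regular 6-gon of circumradius 3.5; the cube at (-2.5, -3.5) does not reach this height (z outside [1.5, 6.5]); Subtracting the remaining from the first: none of the subtracted shapes is present at this height, so the r=3.5 cylinder is unchanged — 1 connected region; (rotated 15° about Z; rotation is an isometry so areas/perimeters/island counts are preserved). The outline is a single polygon with 6 vertices. Extrusion per mm of travel: 0.4 × 0.25 / (π × 0.875²) = 0.041575. Accumulating E over each segment gives final E = 0.8726.

G0 X-3.38 Y-0.91 Z8.00
G1 X-0.91 Y-3.38 E0.1452
G1 X2.47 Y-2.47 E0.2908
G1 X3.38 Y0.91 E0.4363
G1 X0.91 Y3.38 E0.5815
G1 X-2.47 Y2.47 E0.7270
G1 X-3.38 Y-0.91 E0.8726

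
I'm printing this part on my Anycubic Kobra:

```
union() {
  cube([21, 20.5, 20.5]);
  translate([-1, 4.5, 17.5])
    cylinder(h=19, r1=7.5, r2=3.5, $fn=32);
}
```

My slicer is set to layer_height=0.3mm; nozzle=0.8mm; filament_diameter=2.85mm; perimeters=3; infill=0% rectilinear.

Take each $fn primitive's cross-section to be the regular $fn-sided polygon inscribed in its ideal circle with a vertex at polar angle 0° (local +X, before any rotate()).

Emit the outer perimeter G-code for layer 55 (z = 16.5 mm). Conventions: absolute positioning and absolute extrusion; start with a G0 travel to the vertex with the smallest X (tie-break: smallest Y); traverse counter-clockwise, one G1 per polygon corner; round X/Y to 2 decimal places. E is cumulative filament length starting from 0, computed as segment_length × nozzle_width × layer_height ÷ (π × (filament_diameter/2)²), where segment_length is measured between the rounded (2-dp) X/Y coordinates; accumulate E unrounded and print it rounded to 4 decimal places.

At z = 16.5 mm: the cube is present — its section is the full 21×20.5 rectangle; the cone at (-1, 4.5) is absent (z outside [17.5, 36.5]); Taking the union: only the 21×20.5 cube is present, so the union is just that shape — 1 connected region. The outline is a single polygon with 4 vertices. Extrusion per mm of travel: 0.8 × 0.3 / (π × 1.425²) = 0.037621. Accumulating E over each segment gives final E = 3.1226.

G0 X0.00 Y0.00 Z16.50
G1 X21.00 Y0.00 E0.7900
G1 X21.00 Y20.50 E1.5613
G1 X0.00 Y20.50 E2.3513
G1 X0.00 Y0.00 E3.1226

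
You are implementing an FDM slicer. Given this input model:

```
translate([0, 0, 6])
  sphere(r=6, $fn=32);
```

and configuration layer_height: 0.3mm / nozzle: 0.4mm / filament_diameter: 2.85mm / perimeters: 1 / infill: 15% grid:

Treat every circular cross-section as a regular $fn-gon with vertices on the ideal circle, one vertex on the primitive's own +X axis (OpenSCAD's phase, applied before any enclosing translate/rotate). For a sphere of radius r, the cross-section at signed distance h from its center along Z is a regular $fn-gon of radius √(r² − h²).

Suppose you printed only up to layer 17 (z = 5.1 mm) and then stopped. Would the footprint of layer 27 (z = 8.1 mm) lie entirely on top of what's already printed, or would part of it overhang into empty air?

entirely on top

Compare the two slices. At z = 5.1: the sphere: section is a regular 32-gon, circumradius = √(r²−h²) = √(6²−0.9²) = 5.932 (area = (32/2)·5.932²·sin(360°/32) = 109.84 mm²). At z = 8.1: the r=6 sphere contributes a regular 32-gon of circumradius √(6²−2.1²) = 5.620 (area = (32/2)·5.620²·sin(360°/32) = 98.61 mm²). Checking containment: the cross-section at z = 8.1 is a subset of the cross-section at z = 5.1.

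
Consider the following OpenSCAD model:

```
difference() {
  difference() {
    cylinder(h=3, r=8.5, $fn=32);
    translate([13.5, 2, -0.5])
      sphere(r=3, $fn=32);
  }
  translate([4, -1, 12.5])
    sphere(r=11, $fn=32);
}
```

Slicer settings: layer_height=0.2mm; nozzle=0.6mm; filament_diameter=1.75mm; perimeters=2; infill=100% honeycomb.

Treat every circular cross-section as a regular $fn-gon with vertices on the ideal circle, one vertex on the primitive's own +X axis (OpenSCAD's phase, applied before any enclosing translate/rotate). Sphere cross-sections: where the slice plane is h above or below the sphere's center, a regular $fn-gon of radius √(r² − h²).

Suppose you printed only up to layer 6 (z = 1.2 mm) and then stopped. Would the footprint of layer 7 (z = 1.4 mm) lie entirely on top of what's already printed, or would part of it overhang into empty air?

Compare the two slices. At z = 1.2: the r=8.5 cylinder gives a regular 32-gon of circumradius 8.5 (constant along its height) (area = (32/2)·8.500²·sin(360°/32) = 225.52 mm²); the sphere at (13.5, 2): section is a regular 32-gon, circumradius = √(r²−h²) = √(3²−1.7²) = 2.472 (area = (32/2)·2.472²·sin(360°/32) = 19.07 mm²); After the difference (first − rest): starting from the r=8.5 cylinder (225.52 mm²), the r=3 sphere at (13.5, 2) misses the remaining region (no effect) — area = 225.52 mm²; the sphere at (4, -1) is absent (|z−center|=11.300 > r=11); Taking the first minus the rest: none of the subtracted shapes is present at this height, so the result so far is unchanged — area = 225.52 mm². At z = 1.4: the cylinder: section is a regular 32-gon, circumradius r=8.5 (area = (32/2)·8.500²·sin(360°/32) = 225.52 mm²); the sphere at (13.5, 2): section is a regular 32-gon, circumradius = √(r²−h²) = √(3²−1.9²) = 2.322 (area = (32/2)·2.322²·sin(360°/32) = 16.82 mm²); After the difference (first − rest): starting from the r=8.5 cylinder (225.52 mm²), the r=3 sphere at (13.5, 2) misses the remaining region (no effect) — area = 225.52 mm²; the sphere at (4, -1) does not reach this height (|z−center|=11.100 > r=11); After the difference (first − rest): none of the subtracted shapes is present at this height, so that combined region is unchanged — area = 225.52 mm². Checking containment: the cross-section at z = 1.4 is a subset of the cross-section at z = 1.2.

entirely on top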